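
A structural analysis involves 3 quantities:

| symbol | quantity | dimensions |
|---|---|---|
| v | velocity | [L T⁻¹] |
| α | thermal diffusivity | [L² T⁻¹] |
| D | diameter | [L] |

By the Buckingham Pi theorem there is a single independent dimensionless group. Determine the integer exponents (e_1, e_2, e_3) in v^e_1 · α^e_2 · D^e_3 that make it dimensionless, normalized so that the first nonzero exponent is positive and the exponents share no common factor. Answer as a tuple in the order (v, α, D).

(1, -1, 1)

L: e_1·(1) + e_2·(2) + e_3·(1) = 0
T: e_1·(-1) + e_2·(-1) + e_3·(0) = 0
Solving this homogeneous linear system for the smallest-integer solution (first nonzero entry positive) gives (1, -1, 1).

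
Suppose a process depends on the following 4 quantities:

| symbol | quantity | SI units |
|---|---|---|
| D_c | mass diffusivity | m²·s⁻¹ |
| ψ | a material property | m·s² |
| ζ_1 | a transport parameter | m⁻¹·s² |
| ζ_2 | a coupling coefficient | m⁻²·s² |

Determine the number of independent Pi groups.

2

There are 4 variables and 2 base dimensions (L, T).
The dimension matrix has rank 2.
Independent dimensionless groups: 4 − 2 = 2.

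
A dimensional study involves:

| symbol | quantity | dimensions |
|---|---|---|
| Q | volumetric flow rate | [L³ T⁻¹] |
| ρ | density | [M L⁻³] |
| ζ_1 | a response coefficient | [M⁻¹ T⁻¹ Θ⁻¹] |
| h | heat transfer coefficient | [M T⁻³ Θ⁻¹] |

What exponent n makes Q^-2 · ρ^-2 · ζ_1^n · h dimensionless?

-1

Balance the M exponent: (-1)·n from ζ_1, plus −2·(0) − 2·(1) + (1) = -1 from the rest, must sum to zero.
−n − 1 = 0, so n = -1.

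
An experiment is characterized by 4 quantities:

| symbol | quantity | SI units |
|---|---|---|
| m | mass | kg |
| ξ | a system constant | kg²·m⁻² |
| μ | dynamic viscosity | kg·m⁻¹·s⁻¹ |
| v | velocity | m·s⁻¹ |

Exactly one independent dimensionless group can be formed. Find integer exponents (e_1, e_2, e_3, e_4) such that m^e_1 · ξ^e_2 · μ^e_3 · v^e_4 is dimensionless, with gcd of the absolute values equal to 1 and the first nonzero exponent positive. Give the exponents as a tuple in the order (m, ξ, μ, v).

(1, -1, 1, -1)

M: e_1·(1) + e_2·(2) + e_3·(1) + e_4·(0) = 0
L: e_1·(0) + e_2·(-2) + e_3·(-1) + e_4·(1) = 0
T: e_1·(0) + e_2·(0) + e_3·(-1) + e_4·(-1) = 0
Solving this homogeneous linear system for the smallest-integer solution (first nonzero entry positive) gives (1, -1, 1, -1).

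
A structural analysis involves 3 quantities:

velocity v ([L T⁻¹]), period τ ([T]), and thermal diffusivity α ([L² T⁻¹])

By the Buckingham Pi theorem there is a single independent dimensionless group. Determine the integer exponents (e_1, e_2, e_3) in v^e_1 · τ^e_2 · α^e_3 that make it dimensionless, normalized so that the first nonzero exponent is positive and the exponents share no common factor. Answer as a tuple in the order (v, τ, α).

(2, 1, -1)

L: e_1·(1) + e_2·(0) + e_3·(2) = 0
T: e_1·(-1) + e_2·(1) + e_3·(-1) = 0
Solving this homogeneous linear system for the smallest-integer solution (first nonzero entry positive) gives (2, 1, -1).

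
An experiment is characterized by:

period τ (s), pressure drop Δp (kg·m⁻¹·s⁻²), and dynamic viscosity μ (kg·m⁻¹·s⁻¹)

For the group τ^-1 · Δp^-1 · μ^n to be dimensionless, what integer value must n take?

Balance the M exponent: (1)·n from μ, plus −(0) − (1) = -1 from the rest, must sum to zero.
n − 1 = 0, so n = 1.

1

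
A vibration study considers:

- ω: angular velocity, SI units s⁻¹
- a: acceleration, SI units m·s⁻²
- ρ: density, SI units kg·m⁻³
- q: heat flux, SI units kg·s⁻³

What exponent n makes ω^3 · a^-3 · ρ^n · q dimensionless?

Balance the M exponent: (1)·n from ρ, plus 3·(0) − 3·(0) + (1) = 1 from the rest, must sum to zero.
n + 1 = 0, so n = -1.

-1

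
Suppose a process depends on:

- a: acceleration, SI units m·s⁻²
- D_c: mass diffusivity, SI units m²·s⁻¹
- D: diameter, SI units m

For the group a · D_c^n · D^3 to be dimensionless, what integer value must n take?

Balance the L exponent: (2)·n from D_c, plus (1) + 3·(1) = 4 from the rest, must sum to zero.
2n + 4 = 0, so n = -2.

-2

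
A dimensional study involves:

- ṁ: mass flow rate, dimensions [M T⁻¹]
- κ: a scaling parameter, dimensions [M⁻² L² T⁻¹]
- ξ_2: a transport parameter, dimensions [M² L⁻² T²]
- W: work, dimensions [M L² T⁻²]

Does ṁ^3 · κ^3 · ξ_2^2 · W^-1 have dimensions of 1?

yes

Sum the exponent of each base dimension across the product:
  M: 3·[ṁ]_M + 3·[κ]_M + 2·[ξ_2]_M − [W]_M = 3·(1) + 3·(-2) + 2·(2) − (1) = 0
  L: 3·[ṁ]_L + 3·[κ]_L + 2·[ξ_2]_L − [W]_L = 3·(0) + 3·(2) + 2·(-2) − (2) = 0
  T: 3·[ṁ]_T + 3·[κ]_T + 2·[ξ_2]_T − [W]_T = 3·(-1) + 3·(-1) + 2·(2) − (-2) = 0
All base exponents vanish — dimensionless.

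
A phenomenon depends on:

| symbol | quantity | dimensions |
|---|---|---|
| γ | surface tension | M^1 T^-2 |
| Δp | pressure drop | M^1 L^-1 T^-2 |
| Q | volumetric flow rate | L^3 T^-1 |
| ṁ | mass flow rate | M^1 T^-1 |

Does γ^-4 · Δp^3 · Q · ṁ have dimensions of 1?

yes

Sum the exponent of each base dimension across the product:
  M: −4·[γ]_M + 3·[Δp]_M + [Q]_M + [ṁ]_M = −4·(1) + 3·(1) + (0) + (1) = 0
  L: −4·[γ]_L + 3·[Δp]_L + [Q]_L + [ṁ]_L = −4·(0) + 3·(-1) + (3) + (0) = 0
  T: −4·[γ]_T + 3·[Δp]_T + [Q]_T + [ṁ]_T = −4·(-2) + 3·(-2) + (-1) + (-1) = 0
All base exponents vanish — dimensionless.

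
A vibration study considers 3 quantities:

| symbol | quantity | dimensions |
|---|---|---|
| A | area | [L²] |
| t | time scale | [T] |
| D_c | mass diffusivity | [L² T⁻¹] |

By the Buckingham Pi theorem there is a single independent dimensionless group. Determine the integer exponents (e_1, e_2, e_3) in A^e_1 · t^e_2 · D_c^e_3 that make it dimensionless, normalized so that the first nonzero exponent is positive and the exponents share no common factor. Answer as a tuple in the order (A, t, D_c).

L: e_1·(2) + e_2·(0) + e_3·(2) = 0
T: e_1·(0) + e_2·(1) + e_3·(-1) = 0
Solving this homogeneous linear system for the smallest-integer solution (first nonzero entry positive) gives (1, -1, -1).

(1, -1, -1)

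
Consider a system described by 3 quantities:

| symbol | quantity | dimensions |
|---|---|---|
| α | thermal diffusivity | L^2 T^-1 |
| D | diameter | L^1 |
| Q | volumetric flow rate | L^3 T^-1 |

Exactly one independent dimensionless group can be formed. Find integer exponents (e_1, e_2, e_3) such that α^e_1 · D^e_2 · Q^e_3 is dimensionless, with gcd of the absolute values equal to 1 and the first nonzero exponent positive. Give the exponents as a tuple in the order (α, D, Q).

L: e_1·(2) + e_2·(1) + e_3·(3) = 0
T: e_1·(-1) + e_2·(0) + e_3·(-1) = 0
Solving this homogeneous linear system for the smallest-integer solution (first nonzero entry positive) gives (1, 1, -1).

(1, 1, -1)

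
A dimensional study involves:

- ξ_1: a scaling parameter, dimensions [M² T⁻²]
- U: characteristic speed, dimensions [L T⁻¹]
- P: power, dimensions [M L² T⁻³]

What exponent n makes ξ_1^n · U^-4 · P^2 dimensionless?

Balance the M exponent: (2)·n from ξ_1, plus −4·(0) + 2·(1) = 2 from the rest, must sum to zero.
2n + 2 = 0, so n = -1.

-1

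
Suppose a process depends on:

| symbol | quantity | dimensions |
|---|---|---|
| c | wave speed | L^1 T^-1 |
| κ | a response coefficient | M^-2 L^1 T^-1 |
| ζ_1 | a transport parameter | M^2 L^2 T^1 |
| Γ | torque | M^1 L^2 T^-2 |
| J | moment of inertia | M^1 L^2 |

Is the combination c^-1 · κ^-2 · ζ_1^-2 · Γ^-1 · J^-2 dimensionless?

Sum the exponent of each base dimension across the product:
  M: −[c]_M − 2·[κ]_M − 2·[ζ_1]_M − [Γ]_M − 2·[J]_M = −(0) − 2·(-2) − 2·(2) − (1) − 2·(1) = -3
  L: −[c]_L − 2·[κ]_L − 2·[ζ_1]_L − [Γ]_L − 2·[J]_L = −(1) − 2·(1) − 2·(2) − (2) − 2·(2) = -13
  T: −[c]_T − 2·[κ]_T − 2·[ζ_1]_T − [Γ]_T − 2·[J]_T = −(-1) − 2·(-1) − 2·(1) − (-2) − 2·(0) = 3
Net dimensions [M⁻³ L⁻¹³ T³] ≠ [1] — not dimensionless.

no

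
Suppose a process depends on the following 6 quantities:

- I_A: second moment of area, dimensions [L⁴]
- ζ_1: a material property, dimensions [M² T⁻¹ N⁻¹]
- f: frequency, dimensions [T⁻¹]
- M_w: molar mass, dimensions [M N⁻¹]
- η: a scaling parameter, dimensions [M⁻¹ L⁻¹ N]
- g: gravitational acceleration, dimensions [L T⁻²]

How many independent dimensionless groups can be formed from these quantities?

There are 6 variables and 4 base dimensions (M, L, T, N).
The dimension matrix has rank 4.
Independent dimensionless groups: 6 − 4 = 2.

2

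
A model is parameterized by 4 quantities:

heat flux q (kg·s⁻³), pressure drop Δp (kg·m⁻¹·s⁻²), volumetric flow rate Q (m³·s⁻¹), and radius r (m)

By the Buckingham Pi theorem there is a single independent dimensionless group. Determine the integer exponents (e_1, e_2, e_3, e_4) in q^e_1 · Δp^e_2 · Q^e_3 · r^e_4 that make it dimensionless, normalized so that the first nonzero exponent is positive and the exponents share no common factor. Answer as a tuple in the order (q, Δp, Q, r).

M: e_1·(1) + e_2·(1) + e_3·(0) + e_4·(0) = 0
L: e_1·(0) + e_2·(-1) + e_3·(3) + e_4·(1) = 0
T: e_1·(-3) + e_2·(-2) + e_3·(-1) + e_4·(0) = 0
Solving this homogeneous linear system for the smallest-integer solution (first nonzero entry positive) gives (1, -1, -1, 2).

(1, -1, -1, 2)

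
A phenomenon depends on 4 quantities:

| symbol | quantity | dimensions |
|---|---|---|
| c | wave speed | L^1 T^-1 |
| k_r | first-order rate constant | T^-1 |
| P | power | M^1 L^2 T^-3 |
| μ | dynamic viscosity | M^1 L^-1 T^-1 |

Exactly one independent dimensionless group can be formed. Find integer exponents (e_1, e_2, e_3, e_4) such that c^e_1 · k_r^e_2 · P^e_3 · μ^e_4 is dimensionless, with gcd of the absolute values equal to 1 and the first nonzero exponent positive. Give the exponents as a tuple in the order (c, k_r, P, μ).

(3, -1, -1, 1)

M: e_1·(0) + e_2·(0) + e_3·(1) + e_4·(1) = 0
L: e_1·(1) + e_2·(0) + e_3·(2) + e_4·(-1) = 0
T: e_1·(-1) + e_2·(-1) + e_3·(-3) + e_4·(-1) = 0
Solving this homogeneous linear system for the smallest-integer solution (first nonzero entry positive) gives (3, -1, -1, 1).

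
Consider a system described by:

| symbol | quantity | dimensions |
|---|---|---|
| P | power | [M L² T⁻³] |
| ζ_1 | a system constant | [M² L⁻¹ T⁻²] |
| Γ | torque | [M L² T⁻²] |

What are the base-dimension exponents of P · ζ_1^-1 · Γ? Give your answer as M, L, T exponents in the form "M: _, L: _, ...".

Collect each base-dimension exponent across the product:
  M: (1) − (2) + (1) = 0
  L: (2) − (-1) + (2) = 5
  T: (-3) − (-2) + (-2) = -3
So the dimensions are [L⁵ T⁻³].

M: 0, L: 5, T: -3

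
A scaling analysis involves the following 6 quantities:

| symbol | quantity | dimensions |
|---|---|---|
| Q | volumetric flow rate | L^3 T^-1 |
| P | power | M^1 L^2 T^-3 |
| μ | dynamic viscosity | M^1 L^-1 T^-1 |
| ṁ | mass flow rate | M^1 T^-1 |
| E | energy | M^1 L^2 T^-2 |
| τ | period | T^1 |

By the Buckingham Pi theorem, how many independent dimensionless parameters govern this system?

There are 6 variables and 3 base dimensions (M, L, T).
The dimension matrix has rank 3.
Independent dimensionless groups: 6 − 3 = 3.

3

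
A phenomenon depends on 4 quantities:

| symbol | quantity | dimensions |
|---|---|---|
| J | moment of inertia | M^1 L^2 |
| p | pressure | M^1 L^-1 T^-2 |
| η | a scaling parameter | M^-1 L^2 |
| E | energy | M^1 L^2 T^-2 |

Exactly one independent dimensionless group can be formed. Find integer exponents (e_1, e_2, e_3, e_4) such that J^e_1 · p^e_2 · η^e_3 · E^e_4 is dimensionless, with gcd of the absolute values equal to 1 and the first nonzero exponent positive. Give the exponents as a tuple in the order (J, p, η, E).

M: e_1·(1) + e_2·(1) + e_3·(-1) + e_4·(1) = 0
L: e_1·(2) + e_2·(-1) + e_3·(2) + e_4·(2) = 0
T: e_1·(0) + e_2·(-2) + e_3·(0) + e_4·(-2) = 0
Solving this homogeneous linear system for the smallest-integer solution (first nonzero entry positive) gives (3, 4, 3, -4).

(3, 4, 3, -4)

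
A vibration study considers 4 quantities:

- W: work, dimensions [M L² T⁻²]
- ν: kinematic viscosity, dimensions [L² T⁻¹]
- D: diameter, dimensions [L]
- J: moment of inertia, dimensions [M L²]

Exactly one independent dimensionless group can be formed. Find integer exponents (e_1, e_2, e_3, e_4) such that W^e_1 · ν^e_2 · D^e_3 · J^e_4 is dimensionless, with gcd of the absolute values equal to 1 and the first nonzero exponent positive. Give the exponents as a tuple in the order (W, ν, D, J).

M: e_1·(1) + e_2·(0) + e_3·(0) + e_4·(1) = 0
L: e_1·(2) + e_2·(2) + e_3·(1) + e_4·(2) = 0
T: e_1·(-2) + e_2·(-1) + e_3·(0) + e_4·(0) = 0
Solving this homogeneous linear system for the smallest-integer solution (first nonzero entry positive) gives (1, -2, 4, -1).

(1, -2, 4, -1)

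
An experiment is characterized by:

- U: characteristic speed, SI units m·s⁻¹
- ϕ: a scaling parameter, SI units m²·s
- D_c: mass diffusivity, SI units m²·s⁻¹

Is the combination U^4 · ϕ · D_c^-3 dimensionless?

Sum the exponent of each base dimension across the product:
  M: 4·[U]_M + [ϕ]_M − 3·[D_c]_M = 4·(0) + (0) − 3·(0) = 0
  L: 4·[U]_L + [ϕ]_L − 3·[D_c]_L = 4·(1) + (2) − 3·(2) = 0
  T: 4·[U]_T + [ϕ]_T − 3·[D_c]_T = 4·(-1) + (1) − 3·(-1) = 0
All base exponents vanish — dimensionless.

yes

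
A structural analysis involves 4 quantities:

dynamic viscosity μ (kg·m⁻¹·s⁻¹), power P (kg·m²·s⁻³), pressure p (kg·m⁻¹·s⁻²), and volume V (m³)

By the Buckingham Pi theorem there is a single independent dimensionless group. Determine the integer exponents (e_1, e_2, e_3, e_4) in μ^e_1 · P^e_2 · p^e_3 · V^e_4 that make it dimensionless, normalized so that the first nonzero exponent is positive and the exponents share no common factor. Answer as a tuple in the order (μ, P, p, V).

(1, 1, -2, -1)

M: e_1·(1) + e_2·(1) + e_3·(1) + e_4·(0) = 0
L: e_1·(-1) + e_2·(2) + e_3·(-1) + e_4·(3) = 0
T: e_1·(-1) + e_2·(-3) + e_3·(-2) + e_4·(0) = 0
Solving this homogeneous linear system for the smallest-integer solution (first nonzero entry positive) gives (1, 1, -2, -1).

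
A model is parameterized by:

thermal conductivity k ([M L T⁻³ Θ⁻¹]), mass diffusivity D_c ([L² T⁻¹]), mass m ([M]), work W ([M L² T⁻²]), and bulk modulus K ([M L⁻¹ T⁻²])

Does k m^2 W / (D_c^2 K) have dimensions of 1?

no

Sum the exponent of each base dimension across the product:
  M: [k]_M − 2·[D_c]_M + 2·[m]_M + [W]_M − [K]_M = (1) − 2·(0) + 2·(1) + (1) − (1) = 3
  L: [k]_L − 2·[D_c]_L + 2·[m]_L + [W]_L − [K]_L = (1) − 2·(2) + 2·(0) + (2) − (-1) = 0
  T: [k]_T − 2·[D_c]_T + 2·[m]_T + [W]_T − [K]_T = (-3) − 2·(-1) + 2·(0) + (-2) − (-2) = -1
  Θ: [k]_Θ − 2·[D_c]_Θ + 2·[m]_Θ + [W]_Θ − [K]_Θ = (-1) − 2·(0) + 2·(0) + (0) − (0) = -1
Net dimensions [M³ T⁻¹ Θ⁻¹] ≠ [1] — not dimensionless.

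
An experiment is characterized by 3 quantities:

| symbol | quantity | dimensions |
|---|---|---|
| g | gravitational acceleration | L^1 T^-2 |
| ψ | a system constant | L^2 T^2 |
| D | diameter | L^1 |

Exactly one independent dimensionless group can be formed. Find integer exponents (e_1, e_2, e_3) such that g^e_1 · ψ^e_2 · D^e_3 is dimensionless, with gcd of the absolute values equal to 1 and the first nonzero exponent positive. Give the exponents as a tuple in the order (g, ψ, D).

(1, 1, -3)

L: e_1·(1) + e_2·(2) + e_3·(1) = 0
T: e_1·(-2) + e_2·(2) + e_3·(0) = 0
Solving this homogeneous linear system for the smallest-integer solution (first nonzero entry positive) gives (1, 1, -3).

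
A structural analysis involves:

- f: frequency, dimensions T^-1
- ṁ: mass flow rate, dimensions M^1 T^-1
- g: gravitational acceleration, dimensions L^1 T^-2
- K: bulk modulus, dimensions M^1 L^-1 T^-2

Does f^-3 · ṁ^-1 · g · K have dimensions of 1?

Sum the exponent of each base dimension across the product:
  M: −3·[f]_M − [ṁ]_M + [g]_M + [K]_M = −3·(0) − (1) + (0) + (1) = 0
  L: −3·[f]_L − [ṁ]_L + [g]_L + [K]_L = −3·(0) − (0) + (1) + (-1) = 0
  T: −3·[f]_T − [ṁ]_T + [g]_T + [K]_T = −3·(-1) − (-1) + (-2) + (-2) = 0
All base exponents vanish — dimensionless.

yes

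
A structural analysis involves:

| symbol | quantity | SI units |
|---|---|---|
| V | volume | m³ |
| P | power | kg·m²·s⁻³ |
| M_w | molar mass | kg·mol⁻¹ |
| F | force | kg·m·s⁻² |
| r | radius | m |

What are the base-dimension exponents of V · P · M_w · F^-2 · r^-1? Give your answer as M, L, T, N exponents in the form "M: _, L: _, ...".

Collect each base-dimension exponent across the product:
  M: (0) + (1) + (1) − 2·(1) − (0) = 0
  L: (3) + (2) + (0) − 2·(1) − (1) = 2
  T: (0) + (-3) + (0) − 2·(-2) − (0) = 1
  N: (0) + (0) + (-1) − 2·(0) − (0) = -1
So the dimensions are [L² T N⁻¹].

M: 0, L: 2, T: 1, N: -1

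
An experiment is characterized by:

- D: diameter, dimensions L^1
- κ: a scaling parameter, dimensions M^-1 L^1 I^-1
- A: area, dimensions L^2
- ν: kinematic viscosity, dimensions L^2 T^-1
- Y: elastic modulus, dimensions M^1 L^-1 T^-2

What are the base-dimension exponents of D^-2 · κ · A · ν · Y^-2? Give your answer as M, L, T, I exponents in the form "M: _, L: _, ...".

M: -3, L: 5, T: 3, I: -1

Collect each base-dimension exponent across the product:
  M: −2·(0) + (-1) + (0) + (0) − 2·(1) = -3
  L: −2·(1) + (1) + (2) + (2) − 2·(-1) = 5
  T: −2·(0) + (0) + (0) + (-1) − 2·(-2) = 3
  I: −2·(0) + (-1) + (0) + (0) − 2·(0) = -1
So the dimensions are [M⁻³ L⁵ T³ I⁻¹].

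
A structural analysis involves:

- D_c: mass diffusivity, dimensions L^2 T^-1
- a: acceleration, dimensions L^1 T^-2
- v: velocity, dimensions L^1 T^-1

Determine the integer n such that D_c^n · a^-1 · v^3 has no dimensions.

-1

Balance the L exponent: (2)·n from D_c, plus −(1) + 3·(1) = 2 from the rest, must sum to zero.
2n + 2 = 0, so n = -1.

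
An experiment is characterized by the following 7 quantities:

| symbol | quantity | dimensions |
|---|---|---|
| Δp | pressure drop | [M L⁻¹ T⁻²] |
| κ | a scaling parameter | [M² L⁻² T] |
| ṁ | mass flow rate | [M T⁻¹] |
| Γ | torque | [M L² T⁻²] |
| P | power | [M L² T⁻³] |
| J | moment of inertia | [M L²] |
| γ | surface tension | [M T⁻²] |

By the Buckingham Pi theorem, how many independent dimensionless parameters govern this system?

There are 7 variables and 3 base dimensions (M, L, T).
The dimension matrix has rank 3.
Independent dimensionless groups: 7 − 3 = 4.

4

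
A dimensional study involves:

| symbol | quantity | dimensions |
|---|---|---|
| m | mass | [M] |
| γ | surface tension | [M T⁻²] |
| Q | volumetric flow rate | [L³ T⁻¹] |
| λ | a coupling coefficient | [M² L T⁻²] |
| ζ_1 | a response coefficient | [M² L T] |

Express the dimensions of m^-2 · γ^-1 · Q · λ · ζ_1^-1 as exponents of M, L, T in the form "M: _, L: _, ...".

Collect each base-dimension exponent across the product:
  M: −2·(1) − (1) + (0) + (2) − (2) = -3
  L: −2·(0) − (0) + (3) + (1) − (1) = 3
  T: −2·(0) − (-2) + (-1) + (-2) − (1) = -2
So the dimensions are [M⁻³ L³ T⁻²].

M: -3, L: 3, T: -2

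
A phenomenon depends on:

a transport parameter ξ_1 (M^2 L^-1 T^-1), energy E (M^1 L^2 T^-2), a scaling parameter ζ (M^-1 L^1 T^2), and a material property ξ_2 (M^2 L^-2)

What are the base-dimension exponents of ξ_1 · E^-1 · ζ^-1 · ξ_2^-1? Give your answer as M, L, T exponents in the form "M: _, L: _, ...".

Collect each base-dimension exponent across the product:
  M: (2) − (1) − (-1) − (2) = 0
  L: (-1) − (2) − (1) − (-2) = -2
  T: (-1) − (-2) − (2) − (0) = -1
So the dimensions are [L⁻² T⁻¹].

M: 0, L: -2, T: -1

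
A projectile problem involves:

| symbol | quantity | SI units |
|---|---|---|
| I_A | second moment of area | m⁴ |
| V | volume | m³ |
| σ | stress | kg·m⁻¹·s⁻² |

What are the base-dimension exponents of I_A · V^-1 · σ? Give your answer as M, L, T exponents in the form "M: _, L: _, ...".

M: 1, L: 0, T: -2

Collect each base-dimension exponent across the product:
  M: (0) − (0) + (1) = 1
  L: (4) − (3) + (-1) = 0
  T: (0) − (0) + (-2) = -2
So the dimensions are [M T⁻²].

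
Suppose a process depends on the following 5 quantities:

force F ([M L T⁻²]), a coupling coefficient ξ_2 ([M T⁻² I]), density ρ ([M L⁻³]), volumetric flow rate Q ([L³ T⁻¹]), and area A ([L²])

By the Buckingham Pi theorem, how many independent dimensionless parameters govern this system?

1

There are 5 variables and 4 base dimensions (M, L, T, I).
The dimension matrix has rank 4.
Independent dimensionless groups: 5 − 4 = 1.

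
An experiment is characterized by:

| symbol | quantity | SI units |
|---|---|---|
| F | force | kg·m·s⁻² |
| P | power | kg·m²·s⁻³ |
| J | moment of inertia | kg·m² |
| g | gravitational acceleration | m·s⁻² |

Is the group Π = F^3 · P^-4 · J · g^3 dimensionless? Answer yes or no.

yes

Sum the exponent of each base dimension across the product:
  M: 3·[F]_M − 4·[P]_M + [J]_M + 3·[g]_M = 3·(1) − 4·(1) + (1) + 3·(0) = 0
  L: 3·[F]_L − 4·[P]_L + [J]_L + 3·[g]_L = 3·(1) − 4·(2) + (2) + 3·(1) = 0
  T: 3·[F]_T − 4·[P]_T + [J]_T + 3·[g]_T = 3·(-2) − 4·(-3) + (0) + 3·(-2) = 0
All base exponents vanish — dimensionless.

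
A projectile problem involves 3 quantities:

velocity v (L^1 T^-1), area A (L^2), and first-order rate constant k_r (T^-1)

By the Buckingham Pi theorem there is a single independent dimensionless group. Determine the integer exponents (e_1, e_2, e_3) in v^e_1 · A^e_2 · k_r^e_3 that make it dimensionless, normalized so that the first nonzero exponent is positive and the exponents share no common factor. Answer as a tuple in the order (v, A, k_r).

(2, -1, -2)

L: e_1·(1) + e_2·(2) + e_3·(0) = 0
T: e_1·(-1) + e_2·(0) + e_3·(-1) = 0
Solving this homogeneous linear system for the smallest-integer solution (first nonzero entry positive) gives (2, -1, -2).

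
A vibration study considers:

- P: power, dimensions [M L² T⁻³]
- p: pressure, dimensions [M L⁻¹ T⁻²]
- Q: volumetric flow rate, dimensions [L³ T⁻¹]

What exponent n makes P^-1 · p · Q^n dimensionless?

1

Balance the L exponent: (3)·n from Q, plus −(2) + (-1) = -3 from the rest, must sum to zero.
3n − 3 = 0, so n = 1.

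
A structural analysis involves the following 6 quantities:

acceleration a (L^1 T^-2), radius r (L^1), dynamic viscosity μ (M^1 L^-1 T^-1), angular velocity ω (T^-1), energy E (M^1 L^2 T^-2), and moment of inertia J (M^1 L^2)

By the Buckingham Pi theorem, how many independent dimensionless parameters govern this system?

3

There are 6 variables and 3 base dimensions (M, L, T).
The dimension matrix has rank 3.
Independent dimensionless groups: 6 − 3 = 3.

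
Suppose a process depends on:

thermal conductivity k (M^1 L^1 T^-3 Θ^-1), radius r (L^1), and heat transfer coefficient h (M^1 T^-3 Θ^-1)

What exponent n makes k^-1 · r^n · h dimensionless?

1

Balance the L exponent: (1)·n from r, plus −(1) + (0) = -1 from the rest, must sum to zero.
n − 1 = 0, so n = 1.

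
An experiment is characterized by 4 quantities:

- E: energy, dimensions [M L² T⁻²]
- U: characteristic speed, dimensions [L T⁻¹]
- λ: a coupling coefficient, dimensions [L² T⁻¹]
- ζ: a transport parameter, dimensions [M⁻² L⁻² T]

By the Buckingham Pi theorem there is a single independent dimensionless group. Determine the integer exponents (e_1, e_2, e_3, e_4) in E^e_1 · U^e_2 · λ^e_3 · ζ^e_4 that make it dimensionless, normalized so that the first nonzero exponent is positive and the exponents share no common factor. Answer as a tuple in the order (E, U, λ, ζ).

M: e_1·(1) + e_2·(0) + e_3·(0) + e_4·(-2) = 0
L: e_1·(2) + e_2·(1) + e_3·(2) + e_4·(-2) = 0
T: e_1·(-2) + e_2·(-1) + e_3·(-1) + e_4·(1) = 0
Solving this homogeneous linear system for the smallest-integer solution (first nonzero entry positive) gives (2, -4, 1, 1).

(2, -4, 1, 1)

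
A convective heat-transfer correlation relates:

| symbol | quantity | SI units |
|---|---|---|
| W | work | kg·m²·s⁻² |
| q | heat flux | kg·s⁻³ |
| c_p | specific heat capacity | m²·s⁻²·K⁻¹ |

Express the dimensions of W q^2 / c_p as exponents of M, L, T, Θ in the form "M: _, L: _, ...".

Collect each base-dimension exponent across the product:
  M: (1) + 2·(1) − (0) = 3
  L: (2) + 2·(0) − (2) = 0
  T: (-2) + 2·(-3) − (-2) = -6
  Θ: (0) + 2·(0) − (-1) = 1
So the dimensions are [M³ T⁻⁶ Θ].

M: 3, L: 0, T: -6, Θ: 1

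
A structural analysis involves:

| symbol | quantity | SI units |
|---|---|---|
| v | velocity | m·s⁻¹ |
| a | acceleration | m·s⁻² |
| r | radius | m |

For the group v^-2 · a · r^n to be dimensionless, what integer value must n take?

Balance the L exponent: (1)·n from r, plus −2·(1) + (1) = -1 from the rest, must sum to zero.
n − 1 = 0, so n = 1.

1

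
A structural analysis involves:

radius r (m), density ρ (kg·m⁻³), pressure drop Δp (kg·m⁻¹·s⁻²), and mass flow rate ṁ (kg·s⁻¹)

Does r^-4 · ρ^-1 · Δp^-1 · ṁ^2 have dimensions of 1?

Sum the exponent of each base dimension across the product:
  M: −4·[r]_M − [ρ]_M − [Δp]_M + 2·[ṁ]_M = −4·(0) − (1) − (1) + 2·(1) = 0
  L: −4·[r]_L − [ρ]_L − [Δp]_L + 2·[ṁ]_L = −4·(1) − (-3) − (-1) + 2·(0) = 0
  T: −4·[r]_T − [ρ]_T − [Δp]_T + 2·[ṁ]_T = −4·(0) − (0) − (-2) + 2·(-1) = 0
All base exponents vanish — dimensionless.

yes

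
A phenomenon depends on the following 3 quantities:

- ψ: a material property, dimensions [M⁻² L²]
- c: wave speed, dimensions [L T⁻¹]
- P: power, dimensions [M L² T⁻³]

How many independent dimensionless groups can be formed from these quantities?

There are 3 variables and 3 base dimensions (M, L, T).
The dimension matrix has rank 2 (less than 3: the dimension vectors are linearly dependent).
Independent dimensionless groups: 3 − 2 = 1.

1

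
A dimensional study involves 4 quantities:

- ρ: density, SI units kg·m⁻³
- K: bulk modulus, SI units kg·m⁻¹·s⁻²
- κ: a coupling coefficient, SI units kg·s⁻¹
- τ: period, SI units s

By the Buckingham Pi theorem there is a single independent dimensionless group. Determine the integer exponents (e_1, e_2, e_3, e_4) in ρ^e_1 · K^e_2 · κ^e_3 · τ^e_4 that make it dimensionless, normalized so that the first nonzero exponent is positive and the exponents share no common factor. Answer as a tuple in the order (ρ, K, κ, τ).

M: e_1·(1) + e_2·(1) + e_3·(1) + e_4·(0) = 0
L: e_1·(-3) + e_2·(-1) + e_3·(0) + e_4·(0) = 0
T: e_1·(0) + e_2·(-2) + e_3·(-1) + e_4·(1) = 0
Solving this homogeneous linear system for the smallest-integer solution (first nonzero entry positive) gives (1, -3, 2, -4).

(1, -3, 2, -4)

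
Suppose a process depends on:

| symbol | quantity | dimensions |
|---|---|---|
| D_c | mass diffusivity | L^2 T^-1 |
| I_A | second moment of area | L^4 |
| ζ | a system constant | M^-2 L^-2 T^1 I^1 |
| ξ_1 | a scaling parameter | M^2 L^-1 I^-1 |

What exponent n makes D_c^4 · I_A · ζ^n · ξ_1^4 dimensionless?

Balance the M exponent: (-2)·n from ζ, plus 4·(0) + (0) + 4·(2) = 8 from the rest, must sum to zero.
-2n + 8 = 0, so n = 4.

4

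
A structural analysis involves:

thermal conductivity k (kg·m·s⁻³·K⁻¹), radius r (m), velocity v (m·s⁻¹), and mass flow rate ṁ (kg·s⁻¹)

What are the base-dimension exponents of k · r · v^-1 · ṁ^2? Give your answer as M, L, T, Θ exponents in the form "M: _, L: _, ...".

M: 3, L: 1, T: -4, Θ: -1

Collect each base-dimension exponent across the product:
  M: (1) + (0) − (0) + 2·(1) = 3
  L: (1) + (1) − (1) + 2·(0) = 1
  T: (-3) + (0) − (-1) + 2·(-1) = -4
  Θ: (-1) + (0) − (0) + 2·(0) = -1
So the dimensions are [M³ L T⁻⁴ Θ⁻¹].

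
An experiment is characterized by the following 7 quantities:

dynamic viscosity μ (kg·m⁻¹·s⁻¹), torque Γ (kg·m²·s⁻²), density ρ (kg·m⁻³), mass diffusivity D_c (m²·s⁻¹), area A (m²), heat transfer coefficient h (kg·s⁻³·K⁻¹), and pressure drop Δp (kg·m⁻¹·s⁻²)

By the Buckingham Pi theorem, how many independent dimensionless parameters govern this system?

3

There are 7 variables and 4 base dimensions (M, L, T, Θ).
The dimension matrix has rank 4.
Independent dimensionless groups: 7 − 4 = 3.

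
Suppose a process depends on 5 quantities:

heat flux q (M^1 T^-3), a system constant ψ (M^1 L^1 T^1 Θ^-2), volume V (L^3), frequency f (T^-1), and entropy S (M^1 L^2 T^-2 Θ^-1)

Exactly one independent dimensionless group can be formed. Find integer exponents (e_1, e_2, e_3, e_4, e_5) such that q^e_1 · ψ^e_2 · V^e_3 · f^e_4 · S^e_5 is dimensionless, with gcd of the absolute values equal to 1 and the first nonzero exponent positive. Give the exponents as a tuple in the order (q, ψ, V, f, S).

(1, 1, 1, 2, -2)

M: e_1·(1) + e_2·(1) + e_3·(0) + e_4·(0) + e_5·(1) = 0
L: e_1·(0) + e_2·(1) + e_3·(3) + e_4·(0) + e_5·(2) = 0
T: e_1·(-3) + e_2·(1) + e_3·(0) + e_4·(-1) + e_5·(-2) = 0
Θ: e_1·(0) + e_2·(-2) + e_3·(0) + e_4·(0) + e_5·(-1) = 0
Solving this homogeneous linear system for the smallest-integer solution (first nonzero entry positive) gives (1, 1, 1, 2, -2).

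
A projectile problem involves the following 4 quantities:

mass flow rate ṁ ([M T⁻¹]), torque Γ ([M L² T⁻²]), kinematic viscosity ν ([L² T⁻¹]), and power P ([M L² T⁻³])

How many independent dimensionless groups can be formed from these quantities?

1

There are 4 variables and 3 base dimensions (M, L, T).
The dimension matrix has rank 3.
Independent dimensionless groups: 4 − 3 = 1.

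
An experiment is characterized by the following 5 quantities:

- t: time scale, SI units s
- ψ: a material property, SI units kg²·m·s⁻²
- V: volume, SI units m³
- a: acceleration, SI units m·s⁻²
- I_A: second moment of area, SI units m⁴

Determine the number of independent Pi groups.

2

There are 5 variables and 3 base dimensions (M, L, T).
The dimension matrix has rank 3.
Independent dimensionless groups: 5 − 3 = 2.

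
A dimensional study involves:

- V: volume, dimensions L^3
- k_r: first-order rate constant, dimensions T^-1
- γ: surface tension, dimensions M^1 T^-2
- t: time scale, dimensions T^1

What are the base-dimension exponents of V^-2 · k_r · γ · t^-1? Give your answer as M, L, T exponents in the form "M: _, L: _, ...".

M: 1, L: -6, T: -4

Collect each base-dimension exponent across the product:
  M: −2·(0) + (0) + (1) − (0) = 1
  L: −2·(3) + (0) + (0) − (0) = -6
  T: −2·(0) + (-1) + (-2) − (1) = -4
So the dimensions are [M L⁻⁶ T⁻⁴].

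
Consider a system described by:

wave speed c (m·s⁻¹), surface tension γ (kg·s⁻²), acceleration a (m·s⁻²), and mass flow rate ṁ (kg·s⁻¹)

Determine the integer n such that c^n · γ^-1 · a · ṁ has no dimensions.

-1

Balance the L exponent: (1)·n from c, plus −(0) + (1) + (0) = 1 from the rest, must sum to zero.
n + 1 = 0, so n = -1.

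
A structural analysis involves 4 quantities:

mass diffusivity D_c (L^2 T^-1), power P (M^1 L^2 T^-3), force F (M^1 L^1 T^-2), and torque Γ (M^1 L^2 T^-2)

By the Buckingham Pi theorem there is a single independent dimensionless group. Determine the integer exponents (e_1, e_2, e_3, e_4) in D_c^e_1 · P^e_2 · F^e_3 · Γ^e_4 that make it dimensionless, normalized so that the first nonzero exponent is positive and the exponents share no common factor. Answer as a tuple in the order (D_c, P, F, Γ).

M: e_1·(0) + e_2·(1) + e_3·(1) + e_4·(1) = 0
L: e_1·(2) + e_2·(2) + e_3·(1) + e_4·(2) = 0
T: e_1·(-1) + e_2·(-3) + e_3·(-2) + e_4·(-2) = 0
Solving this homogeneous linear system for the smallest-integer solution (first nonzero entry positive) gives (1, -1, 2, -1).

(1, -1, 2, -1)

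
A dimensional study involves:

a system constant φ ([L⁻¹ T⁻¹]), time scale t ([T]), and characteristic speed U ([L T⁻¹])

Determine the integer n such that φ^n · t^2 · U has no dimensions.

Balance the L exponent: (-1)·n from φ, plus 2·(0) + (1) = 1 from the rest, must sum to zero.
−n + 1 = 0, so n = 1.

1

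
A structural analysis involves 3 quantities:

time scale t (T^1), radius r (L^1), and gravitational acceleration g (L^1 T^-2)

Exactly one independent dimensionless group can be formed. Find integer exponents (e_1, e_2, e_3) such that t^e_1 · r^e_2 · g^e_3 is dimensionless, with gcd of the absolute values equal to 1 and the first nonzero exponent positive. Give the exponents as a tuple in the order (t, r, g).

(2, -1, 1)

L: e_1·(0) + e_2·(1) + e_3·(1) = 0
T: e_1·(1) + e_2·(0) + e_3·(-2) = 0
Solving this homogeneous linear system for the smallest-integer solution (first nonzero entry positive) gives (2, -1, 1).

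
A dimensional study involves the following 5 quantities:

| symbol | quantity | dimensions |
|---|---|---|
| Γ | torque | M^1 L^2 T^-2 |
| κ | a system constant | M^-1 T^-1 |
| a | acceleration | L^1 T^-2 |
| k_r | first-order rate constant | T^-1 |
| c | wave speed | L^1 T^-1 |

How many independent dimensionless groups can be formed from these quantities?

2

There are 5 variables and 3 base dimensions (M, L, T).
The dimension matrix has rank 3.
Independent dimensionless groups: 5 − 3 = 2.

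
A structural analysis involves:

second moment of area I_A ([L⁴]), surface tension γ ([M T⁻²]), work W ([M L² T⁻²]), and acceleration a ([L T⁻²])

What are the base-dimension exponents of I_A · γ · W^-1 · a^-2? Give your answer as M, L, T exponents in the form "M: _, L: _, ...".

Collect each base-dimension exponent across the product:
  M: (0) + (1) − (1) − 2·(0) = 0
  L: (4) + (0) − (2) − 2·(1) = 0
  T: (0) + (-2) − (-2) − 2·(-2) = 4
So the dimensions are [T⁴].

M: 0, L: 0, T: 4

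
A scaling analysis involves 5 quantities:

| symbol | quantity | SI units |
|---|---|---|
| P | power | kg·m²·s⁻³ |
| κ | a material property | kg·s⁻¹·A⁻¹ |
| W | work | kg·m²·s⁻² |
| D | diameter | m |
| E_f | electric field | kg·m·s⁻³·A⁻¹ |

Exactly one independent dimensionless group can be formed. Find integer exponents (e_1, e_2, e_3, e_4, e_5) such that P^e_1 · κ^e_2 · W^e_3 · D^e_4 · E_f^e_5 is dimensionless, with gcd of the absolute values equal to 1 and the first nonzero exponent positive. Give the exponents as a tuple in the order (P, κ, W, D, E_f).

M: e_1·(1) + e_2·(1) + e_3·(1) + e_4·(0) + e_5·(1) = 0
L: e_1·(2) + e_2·(0) + e_3·(2) + e_4·(1) + e_5·(1) = 0
T: e_1·(-3) + e_2·(-1) + e_3·(-2) + e_4·(0) + e_5·(-3) = 0
I: e_1·(0) + e_2·(-1) + e_3·(0) + e_4·(0) + e_5·(-1) = 0
Solving this homogeneous linear system for the smallest-integer solution (first nonzero entry positive) gives (2, 1, -2, 1, -1).

(2, 1, -2, 1, -1)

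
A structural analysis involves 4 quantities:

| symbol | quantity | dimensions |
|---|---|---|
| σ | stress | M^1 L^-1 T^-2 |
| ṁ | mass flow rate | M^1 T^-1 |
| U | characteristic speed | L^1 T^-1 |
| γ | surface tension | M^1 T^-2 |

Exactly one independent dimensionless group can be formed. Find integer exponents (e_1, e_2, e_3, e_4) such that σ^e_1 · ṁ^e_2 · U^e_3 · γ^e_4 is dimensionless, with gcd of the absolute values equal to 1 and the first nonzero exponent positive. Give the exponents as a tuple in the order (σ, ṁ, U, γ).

(1, 1, 1, -2)

M: e_1·(1) + e_2·(1) + e_3·(0) + e_4·(1) = 0
L: e_1·(-1) + e_2·(0) + e_3·(1) + e_4·(0) = 0
T: e_1·(-2) + e_2·(-1) + e_3·(-1) + e_4·(-2) = 0
Solving this homogeneous linear system for the smallest-integer solution (first nonzero entry positive) gives (1, 1, 1, -2).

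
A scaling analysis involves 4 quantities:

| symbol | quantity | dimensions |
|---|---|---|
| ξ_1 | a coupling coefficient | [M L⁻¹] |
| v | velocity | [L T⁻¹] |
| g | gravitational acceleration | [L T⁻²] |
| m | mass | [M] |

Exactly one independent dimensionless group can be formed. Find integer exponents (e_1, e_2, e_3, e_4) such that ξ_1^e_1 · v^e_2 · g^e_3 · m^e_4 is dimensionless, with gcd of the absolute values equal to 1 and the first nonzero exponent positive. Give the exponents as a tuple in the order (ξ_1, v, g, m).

M: e_1·(1) + e_2·(0) + e_3·(0) + e_4·(1) = 0
L: e_1·(-1) + e_2·(1) + e_3·(1) + e_4·(0) = 0
T: e_1·(0) + e_2·(-1) + e_3·(-2) + e_4·(0) = 0
Solving this homogeneous linear system for the smallest-integer solution (first nonzero entry positive) gives (1, 2, -1, -1).

(1, 2, -1, -1)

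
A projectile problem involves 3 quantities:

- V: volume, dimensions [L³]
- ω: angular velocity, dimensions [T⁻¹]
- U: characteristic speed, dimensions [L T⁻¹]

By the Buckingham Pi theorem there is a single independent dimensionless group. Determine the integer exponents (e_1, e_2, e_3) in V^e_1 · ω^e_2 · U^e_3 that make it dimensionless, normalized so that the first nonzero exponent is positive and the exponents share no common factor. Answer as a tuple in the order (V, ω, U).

(1, 3, -3)

L: e_1·(3) + e_2·(0) + e_3·(1) = 0
T: e_1·(0) + e_2·(-1) + e_3·(-1) = 0
Solving this homogeneous linear system for the smallest-integer solution (first nonzero entry positive) gives (1, 3, -3).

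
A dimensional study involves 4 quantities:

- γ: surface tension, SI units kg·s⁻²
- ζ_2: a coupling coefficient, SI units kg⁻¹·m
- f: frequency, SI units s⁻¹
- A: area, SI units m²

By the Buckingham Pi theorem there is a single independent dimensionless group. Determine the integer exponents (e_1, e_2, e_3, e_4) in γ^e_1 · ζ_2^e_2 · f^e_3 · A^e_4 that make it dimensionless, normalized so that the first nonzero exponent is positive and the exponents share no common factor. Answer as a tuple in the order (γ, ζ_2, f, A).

M: e_1·(1) + e_2·(-1) + e_3·(0) + e_4·(0) = 0
L: e_1·(0) + e_2·(1) + e_3·(0) + e_4·(2) = 0
T: e_1·(-2) + e_2·(0) + e_3·(-1) + e_4·(0) = 0
Solving this homogeneous linear system for the smallest-integer solution (first nonzero entry positive) gives (2, 2, -4, -1).

(2, 2, -4, -1)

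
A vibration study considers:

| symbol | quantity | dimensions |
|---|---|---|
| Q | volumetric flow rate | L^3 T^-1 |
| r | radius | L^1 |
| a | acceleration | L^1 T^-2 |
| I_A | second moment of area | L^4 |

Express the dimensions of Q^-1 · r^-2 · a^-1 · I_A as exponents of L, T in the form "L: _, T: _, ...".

L: -2, T: 3

Collect each base-dimension exponent across the product:
  L: −(3) − 2·(1) − (1) + (4) = -2
  T: −(-1) − 2·(0) − (-2) + (0) = 3
So the dimensions are [L⁻² T³].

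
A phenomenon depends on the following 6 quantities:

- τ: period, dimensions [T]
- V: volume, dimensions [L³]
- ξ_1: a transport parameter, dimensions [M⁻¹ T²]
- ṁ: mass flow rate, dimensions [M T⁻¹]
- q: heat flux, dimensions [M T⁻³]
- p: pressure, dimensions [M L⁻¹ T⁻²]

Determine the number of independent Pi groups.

There are 6 variables and 3 base dimensions (M, L, T).
The dimension matrix has rank 3.
Independent dimensionless groups: 6 − 3 = 3.

3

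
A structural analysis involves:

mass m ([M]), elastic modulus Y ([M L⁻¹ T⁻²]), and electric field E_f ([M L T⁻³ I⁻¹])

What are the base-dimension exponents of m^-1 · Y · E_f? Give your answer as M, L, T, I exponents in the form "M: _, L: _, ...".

M: 1, L: 0, T: -5, I: -1

Collect each base-dimension exponent across the product:
  M: −(1) + (1) + (1) = 1
  L: −(0) + (-1) + (1) = 0
  T: −(0) + (-2) + (-3) = -5
  I: −(0) + (0) + (-1) = -1
So the dimensions are [M T⁻⁵ I⁻¹].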